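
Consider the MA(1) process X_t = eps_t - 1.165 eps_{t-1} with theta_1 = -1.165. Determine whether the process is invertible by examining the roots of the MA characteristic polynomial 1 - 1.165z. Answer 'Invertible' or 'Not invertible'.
\text{Not invertible}

The MA(q) characteristic polynomial is P(z) = 1 - 1.165z.
Invertibility requires all roots to lie outside the unit circle, i.e. |z| > 1 for every root.
This is linear in z: 1 + (-1.165) z = 0  =>  z = -1/(-1.165) = 0.858369,  |z| = 0.858369.
Moduli of all roots: 0.8584.
All moduli strictly greater than 1? No.
Verdict: Not invertible.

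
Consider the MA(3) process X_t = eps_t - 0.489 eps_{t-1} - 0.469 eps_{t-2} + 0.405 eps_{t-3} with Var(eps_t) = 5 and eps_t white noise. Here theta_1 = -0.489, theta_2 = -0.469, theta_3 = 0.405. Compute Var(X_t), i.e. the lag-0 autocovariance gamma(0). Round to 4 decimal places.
\gamma(0) = 8.1155

For an MA(q) process X_t = eps_t + sum_i theta_i eps_{t-i} with
Var(eps_t) = sigma^2, the variance is
  gamma(0) = sigma^2 * (1 + sum_i theta_i^2).
  sum_i theta_i^2 = (-0.489)^2 + (-0.469)^2 + (0.405)^2 = 0.239121 + 0.219961 + 0.164025 = 0.623107.
  gamma(0) = 5 * (1 + 0.623107) = 5 * 1.623107 = 8.115535, which rounds to 8.1155.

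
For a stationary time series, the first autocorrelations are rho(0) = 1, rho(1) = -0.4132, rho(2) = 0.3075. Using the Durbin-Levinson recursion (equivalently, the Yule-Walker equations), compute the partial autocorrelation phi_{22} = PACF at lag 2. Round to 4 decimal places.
\phi_{22} = 0.1649

The PACF at lag k is phi_{kk}, the last component of the solution
to the Yule-Walker system G_k phi = r_k where
  (G_k)_{ij} = rho(|i - j|), (r_k)_i = rho(i), i,j = 1..k.
Equivalently, Durbin-Levinson gives phi_{kk} iteratively:
  phi_{11} = rho(1)
  phi_{kk} = [rho(k) - sum_{j=1..k-1} phi_{k-1,j} rho(k-j)]
            / [1 - sum_{j=1..k-1} phi_{k-1,j} rho(j)],
  phi_{k,j} = phi_{k-1,j} - phi_{kk} phi_{k-1,k-j},  j = 1..k-1.
Step k = 1:
  phi_11 = rho(1) = -0.4132.
Step k = 2:
  phi_22 = [rho(2) - phi_11 rho(1)] / [1 - phi_11 rho(1)] = [0.3075 - (-0.4132)(-0.4132)] / [1 - (-0.4132)(-0.4132)]
         = 0.13676576 / 0.82926576 = 0.1649.
Therefore phi_{22} = 0.1649.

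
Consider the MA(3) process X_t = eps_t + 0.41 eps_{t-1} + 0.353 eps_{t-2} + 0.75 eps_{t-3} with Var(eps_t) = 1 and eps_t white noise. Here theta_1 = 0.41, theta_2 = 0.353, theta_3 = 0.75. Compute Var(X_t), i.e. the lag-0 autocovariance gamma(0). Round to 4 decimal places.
\gamma(0) = 1.8552

For an MA(q) process X_t = eps_t + sum_i theta_i eps_{t-i} with
Var(eps_t) = sigma^2, the variance is
  gamma(0) = sigma^2 * (1 + sum_i theta_i^2).
  sum_i theta_i^2 = (0.41)^2 + (0.353)^2 + (0.75)^2 = 0.1681 + 0.124609 + 0.5625 = 0.855209.
  gamma(0) = 1 * (1 + 0.855209) = 1 * 1.855209 = 1.855209, which rounds to 1.8552.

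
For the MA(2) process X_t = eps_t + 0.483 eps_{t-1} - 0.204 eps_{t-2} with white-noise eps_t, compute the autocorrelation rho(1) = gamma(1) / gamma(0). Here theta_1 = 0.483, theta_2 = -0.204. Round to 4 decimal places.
\rho(1) = 0.3016

For an MA(q) process with theta_0 = 1, the autocovariance is
  gamma(k) = sigma^2 * sum_{i=0..q-k} theta_i * theta_{i+k},
and rho(k) = gamma(k) / gamma(0). Sigma^2 cancels.
  numerator   = (1)*(0.483) + (0.483)*(-0.204) = 0.384468.
  denominator = (1)^2 + (0.483)^2 + (-0.204)^2 = 1.274905.
  rho(1) = 0.384468 / 1.274905 = 0.3016.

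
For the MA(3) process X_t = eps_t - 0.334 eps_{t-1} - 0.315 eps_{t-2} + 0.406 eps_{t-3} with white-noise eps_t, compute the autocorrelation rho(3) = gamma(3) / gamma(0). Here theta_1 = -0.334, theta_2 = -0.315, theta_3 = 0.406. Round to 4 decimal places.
\rho(3) = 0.2951

For an MA(q) process with theta_0 = 1, the autocovariance is
  gamma(k) = sigma^2 * sum_{i=0..q-k} theta_i * theta_{i+k},
and rho(k) = gamma(k) / gamma(0). Sigma^2 cancels.
  numerator   = (1)*(0.406) = 0.406.
  denominator = (1)^2 + (-0.334)^2 + (-0.315)^2 + (0.406)^2 = 1.375617.
  rho(3) = 0.406 / 1.375617 = 0.2951.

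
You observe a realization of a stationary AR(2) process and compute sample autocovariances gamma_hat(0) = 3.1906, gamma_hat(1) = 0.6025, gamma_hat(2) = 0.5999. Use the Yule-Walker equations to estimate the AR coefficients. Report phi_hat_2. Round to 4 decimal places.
\hat\phi_{2} = 0.1580

The Yule-Walker equations for an AR(p) process read, in matrix form,
  Gamma_p phi = r_p,   with   (Gamma_p)_{ij} = gamma(|i - j|),
                       (r_p)_i = gamma(i),   i,j = 1..p.
Substitute the sample gammas (Toeplitz matrix and right-hand side of size 2):
  Gamma_p = [[3.1906, 0.6025], [0.6025, 3.1906]]
  r_p     = [0.6025, 0.5999]
Written out:
  3.1906 phi_1 + 0.6025 phi_2 = 0.6025
  0.6025 phi_1 + 3.1906 phi_2 = 0.5999
Solve by Cramer's rule:
  det = gamma(0)^2 - gamma(1)^2 = (3.1906)^2 - (0.6025)^2 = 10.17992836 - 0.36300625 = 9.81692211
  phi_hat_1 = [gamma(1) gamma(0) - gamma(1) gamma(2)] / det = [(0.6025)(3.1906) - (0.6025)(0.5999)] / 9.81692211 = 1.56089675 / 9.81692211 = 0.159
  phi_hat_2 = [gamma(0) gamma(2) - gamma(1)^2] / det = [(3.1906)(0.5999) - (0.6025)^2] / 9.81692211 = 1.55103469 / 9.81692211 = 0.158
So phi_hat = [0.1590, 0.1580].
Therefore phi_hat_2 = 0.1580.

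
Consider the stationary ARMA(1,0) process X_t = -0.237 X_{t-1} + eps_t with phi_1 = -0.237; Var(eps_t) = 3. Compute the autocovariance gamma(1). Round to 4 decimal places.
\gamma(1) = -0.7533

Multiply the model equation by X_{t-k} and take expectations. With theta_0 = psi_0 = 1 and psi_j the MA(infinity) weights, this gives
  gamma(k) - sum_i phi_i gamma(k-i) = c_k,
  c_k = sigma^2 * sum_{j=k..q} theta_j psi_{j-k}   (c_k = 0 for k > q),
using gamma(-m) = gamma(m).
Pure AR (q = 0): c_0 = sigma^2 = 3, c_k = 0 for k >= 1.
Equations for k = 0 and k = 1 (AR order 1):
  gamma(0) = phi_1 gamma(1) + c_0
  gamma(1) = phi_1 gamma(0) + c_1
Substituting the second into the first: gamma(0) (1 - phi_1^2) = c_0 + phi_1 c_1, so
  gamma(0) = c_0 / (1 - phi_1^2) = 3 / (1 - (-0.237)^2) = 3 / 0.943831 = 3.178535.
  gamma(1) = phi_1 gamma(0) = (-0.237)(3.178535) = -0.753313.
Therefore gamma(1) = -0.7533 (to 4 decimal places).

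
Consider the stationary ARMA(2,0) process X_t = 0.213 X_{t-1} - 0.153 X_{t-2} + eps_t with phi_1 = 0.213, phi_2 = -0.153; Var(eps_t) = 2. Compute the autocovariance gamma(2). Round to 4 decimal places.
\gamma(2) = -0.2410

Multiply the model equation by X_{t-k} and take expectations. With theta_0 = psi_0 = 1 and psi_j the MA(infinity) weights, this gives
  gamma(k) - sum_i phi_i gamma(k-i) = c_k,
  c_k = sigma^2 * sum_{j=k..q} theta_j psi_{j-k}   (c_k = 0 for k > q),
using gamma(-m) = gamma(m).
Pure AR (q = 0): c_0 = sigma^2 = 2, c_k = 0 for k >= 1.
Equations for k = 0, 1, 2 (AR order 2, c_2 = 0):
  (E0) gamma(0) = phi_1 gamma(1) + phi_2 gamma(2) + c_0
  (E1) gamma(1) = phi_1 gamma(0) + phi_2 gamma(1) + c_1
  (E2) gamma(2) = phi_1 gamma(1) + phi_2 gamma(0)
From (E1): gamma(1) = A gamma(0) + B with
  A = phi_1 / (1 - phi_2) = 0.213 / 1.153 = 0.184735,   B = c_1 / (1 - phi_2) = 0 / 1.153 = 0.
Insert (E2) into (E0): gamma(0) (1 - phi_2^2) = phi_1 (1 + phi_2) gamma(1) + c_0.
  phi_1 (1 + phi_2) = (0.213)(0.847) = 0.180411,   1 - phi_2^2 = 0.976591.
Replace gamma(1) by A gamma(0) + B and collect gamma(0):
  gamma(0) [0.976591 - (0.180411)(0.184735)] = c_0 = 2
  gamma(0) * 0.943263 = 2
  gamma(0) = 2 / 0.943263 = 2.1203.
  gamma(1) = A gamma(0) = (0.184735)(2.1203) = 0.391695.
  gamma(2) = phi_1 gamma(1) + phi_2 gamma(0) = (0.213)(0.391695) + (-0.153)(2.1203) = -0.240975.
Therefore gamma(2) = -0.2410 (to 4 decimal places).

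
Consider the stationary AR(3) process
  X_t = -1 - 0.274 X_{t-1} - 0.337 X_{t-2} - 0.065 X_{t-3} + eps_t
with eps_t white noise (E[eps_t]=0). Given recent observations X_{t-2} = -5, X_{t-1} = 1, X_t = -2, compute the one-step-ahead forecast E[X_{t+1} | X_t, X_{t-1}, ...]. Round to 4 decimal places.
E[X_{t+1} \mid \mathcal F_t] = -0.4640

For an AR(p) model X_t = c + sum_i phi_i X_{t-i} + eps_t, the
one-step-ahead conditional mean is
  E[X_{t+1} | X_t, ...] = c + sum_i phi_i X_{t+1-i}.
Substitute known values:
  E[X_{t+1} | ...] = -1 + (-0.274) * (-2) + (-0.337) * (1) + (-0.065) * (-5)
                   = -0.4640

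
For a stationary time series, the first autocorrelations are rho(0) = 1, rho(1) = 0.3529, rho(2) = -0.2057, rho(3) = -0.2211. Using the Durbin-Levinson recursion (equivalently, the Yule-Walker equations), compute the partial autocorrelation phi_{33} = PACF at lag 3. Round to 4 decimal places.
\phi_{33} = 0.0160

The PACF at lag k is phi_{kk}, the last component of the solution
to the Yule-Walker system G_k phi = r_k where
  (G_k)_{ij} = rho(|i - j|), (r_k)_i = rho(i), i,j = 1..k.
Equivalently, Durbin-Levinson gives phi_{kk} iteratively:
  phi_{11} = rho(1)
  phi_{kk} = [rho(k) - sum_{j=1..k-1} phi_{k-1,j} rho(k-j)]
            / [1 - sum_{j=1..k-1} phi_{k-1,j} rho(j)],
  phi_{k,j} = phi_{k-1,j} - phi_{kk} phi_{k-1,k-j},  j = 1..k-1.
Step k = 1:
  phi_11 = rho(1) = 0.3529.
Step k = 2:
  phi_22 = [rho(2) - phi_11 rho(1)] / [1 - phi_11 rho(1)] = [-0.2057 - (0.3529)(0.3529)] / [1 - (0.3529)(0.3529)]
         = -0.33023841 / 0.87546159 = -0.377216.
  Update: phi_21 = phi_11 - phi_22 phi_11 = 0.3529 - (-0.377216)(0.3529) = 0.48602.
Step k = 3:
  phi_33 = [rho(3) - phi_21 rho(2) - phi_22 rho(1)] / [1 - phi_21 rho(1) - phi_22 rho(2)]
    numerator   = -0.2211 - (0.48602)(-0.2057) - (-0.377216)(0.3529) = 0.01199388
    denominator = 1 - (0.48602)(0.3529) - (-0.377216)(-0.2057) = 0.75089027
  phi_33 = 0.01199388 / 0.75089027 = 0.016.
Therefore phi_{33} = 0.0160.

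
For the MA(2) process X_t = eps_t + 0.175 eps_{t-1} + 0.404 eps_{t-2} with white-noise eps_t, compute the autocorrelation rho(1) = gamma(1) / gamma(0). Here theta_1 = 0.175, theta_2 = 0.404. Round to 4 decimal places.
\rho(1) = 0.2058

For an MA(q) process with theta_0 = 1, the autocovariance is
  gamma(k) = sigma^2 * sum_{i=0..q-k} theta_i * theta_{i+k},
and rho(k) = gamma(k) / gamma(0). Sigma^2 cancels.
  numerator   = (1)*(0.175) + (0.175)*(0.404) = 0.2457.
  denominator = (1)^2 + (0.175)^2 + (0.404)^2 = 1.193841.
  rho(1) = 0.2457 / 1.193841 = 0.2058.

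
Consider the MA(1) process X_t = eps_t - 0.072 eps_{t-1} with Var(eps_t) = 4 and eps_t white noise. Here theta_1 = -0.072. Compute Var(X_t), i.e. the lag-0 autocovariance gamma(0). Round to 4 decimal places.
\gamma(0) = 4.0207

For an MA(q) process X_t = eps_t + sum_i theta_i eps_{t-i} with
Var(eps_t) = sigma^2, the variance is
  gamma(0) = sigma^2 * (1 + sum_i theta_i^2).
  sum_i theta_i^2 = (-0.072)^2 = 0.005184.
  gamma(0) = 4 * (1 + 0.005184) = 4 * 1.005184 = 4.020736, which rounds to 4.0207.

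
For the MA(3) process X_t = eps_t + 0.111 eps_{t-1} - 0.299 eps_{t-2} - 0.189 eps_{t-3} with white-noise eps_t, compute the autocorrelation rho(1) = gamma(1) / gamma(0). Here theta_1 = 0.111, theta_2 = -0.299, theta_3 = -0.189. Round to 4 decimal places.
\rho(1) = 0.1181

For an MA(q) process with theta_0 = 1, the autocovariance is
  gamma(k) = sigma^2 * sum_{i=0..q-k} theta_i * theta_{i+k},
and rho(k) = gamma(k) / gamma(0). Sigma^2 cancels.
  numerator   = (1)*(0.111) + (0.111)*(-0.299) + (-0.299)*(-0.189) = 0.134322.
  denominator = (1)^2 + (0.111)^2 + (-0.299)^2 + (-0.189)^2 = 1.137443.
  rho(1) = 0.134322 / 1.137443 = 0.1181.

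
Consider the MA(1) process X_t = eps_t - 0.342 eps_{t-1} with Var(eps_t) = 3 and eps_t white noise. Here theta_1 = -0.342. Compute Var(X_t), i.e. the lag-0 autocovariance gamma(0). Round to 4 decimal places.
\gamma(0) = 3.3509

For an MA(q) process X_t = eps_t + sum_i theta_i eps_{t-i} with
Var(eps_t) = sigma^2, the variance is
  gamma(0) = sigma^2 * (1 + sum_i theta_i^2).
  sum_i theta_i^2 = (-0.342)^2 = 0.116964.
  gamma(0) = 3 * (1 + 0.116964) = 3 * 1.116964 = 3.350892, which rounds to 3.3509.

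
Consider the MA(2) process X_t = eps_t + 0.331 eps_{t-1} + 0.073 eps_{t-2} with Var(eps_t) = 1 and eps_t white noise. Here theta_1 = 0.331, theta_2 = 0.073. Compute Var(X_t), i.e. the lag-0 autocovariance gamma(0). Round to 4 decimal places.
\gamma(0) = 1.1149

For an MA(q) process X_t = eps_t + sum_i theta_i eps_{t-i} with
Var(eps_t) = sigma^2, the variance is
  gamma(0) = sigma^2 * (1 + sum_i theta_i^2).
  sum_i theta_i^2 = (0.331)^2 + (0.073)^2 = 0.109561 + 0.005329 = 0.11489.
  gamma(0) = 1 * (1 + 0.11489) = 1 * 1.11489 = 1.11489, which rounds to 1.1149.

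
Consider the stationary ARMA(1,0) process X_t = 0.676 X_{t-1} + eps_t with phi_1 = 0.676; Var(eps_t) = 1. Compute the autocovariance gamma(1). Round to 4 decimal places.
\gamma(1) = 1.2449

Multiply the model equation by X_{t-k} and take expectations. With theta_0 = psi_0 = 1 and psi_j the MA(infinity) weights, this gives
  gamma(k) - sum_i phi_i gamma(k-i) = c_k,
  c_k = sigma^2 * sum_{j=k..q} theta_j psi_{j-k}   (c_k = 0 for k > q),
using gamma(-m) = gamma(m).
Pure AR (q = 0): c_0 = sigma^2 = 1, c_k = 0 for k >= 1.
Equations for k = 0 and k = 1 (AR order 1):
  gamma(0) = phi_1 gamma(1) + c_0
  gamma(1) = phi_1 gamma(0) + c_1
Substituting the second into the first: gamma(0) (1 - phi_1^2) = c_0 + phi_1 c_1, so
  gamma(0) = c_0 / (1 - phi_1^2) = 1 / (1 - (0.676)^2) = 1 / 0.543024 = 1.841539.
  gamma(1) = phi_1 gamma(0) = (0.676)(1.841539) = 1.244881.
Therefore gamma(1) = 1.2449 (to 4 decimal places).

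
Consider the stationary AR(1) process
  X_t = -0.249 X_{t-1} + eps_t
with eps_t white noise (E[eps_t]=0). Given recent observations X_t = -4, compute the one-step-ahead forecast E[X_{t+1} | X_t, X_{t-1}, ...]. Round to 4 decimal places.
E[X_{t+1} \mid \mathcal F_t] = 0.9960

For an AR(p) model X_t = c + sum_i phi_i X_{t-i} + eps_t, the
one-step-ahead conditional mean is
  E[X_{t+1} | X_t, ...] = c + sum_i phi_i X_{t+1-i}.
Substitute known values:
  E[X_{t+1} | ...] = (-0.249) * (-4)
                   = 0.9960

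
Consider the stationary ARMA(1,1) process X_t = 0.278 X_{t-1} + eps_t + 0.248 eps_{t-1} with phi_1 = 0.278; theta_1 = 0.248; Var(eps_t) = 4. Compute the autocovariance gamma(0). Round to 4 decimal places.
\gamma(0) = 5.1994

Multiply the model equation by X_{t-k} and take expectations. With theta_0 = psi_0 = 1 and psi_j the MA(infinity) weights, this gives
  gamma(k) - sum_i phi_i gamma(k-i) = c_k,
  c_k = sigma^2 * sum_{j=k..q} theta_j psi_{j-k}   (c_k = 0 for k > q),
using gamma(-m) = gamma(m).
psi-weights needed (psi_j = theta_j + sum_i phi_i psi_{j-i}):
  psi_1 = theta_1 + phi_1 = 0.248 + (0.278) = 0.526
Right-hand sides:
  c_0 = sigma^2 (1 + theta_1 psi_1) = 4 * (1 + (0.248)(0.526)) = 4 * 1.130448 = 4.521792
  c_1 = sigma^2 theta_1 = 4 * (0.248) = 0.992
  c_2 = 0
Equations for k = 0 and k = 1 (AR order 1):
  gamma(0) = phi_1 gamma(1) + c_0
  gamma(1) = phi_1 gamma(0) + c_1
Substituting the second into the first: gamma(0) (1 - phi_1^2) = c_0 + phi_1 c_1, so
  gamma(0) = (c_0 + phi_1 c_1) / (1 - phi_1^2) = (4.521792 + (0.278)(0.992)) / (1 - (0.278)^2) = 4.797568 / 0.922716 = 5.199398.
Therefore gamma(0) = 5.1994 (to 4 decimal places).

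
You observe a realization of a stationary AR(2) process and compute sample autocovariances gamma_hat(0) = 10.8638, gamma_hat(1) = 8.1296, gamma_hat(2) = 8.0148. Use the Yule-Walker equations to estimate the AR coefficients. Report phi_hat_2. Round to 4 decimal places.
\hat\phi_{2} = 0.4040

The Yule-Walker equations for an AR(p) process read, in matrix form,
  Gamma_p phi = r_p,   with   (Gamma_p)_{ij} = gamma(|i - j|),
                       (r_p)_i = gamma(i),   i,j = 1..p.
Substitute the sample gammas (Toeplitz matrix and right-hand side of size 2):
  Gamma_p = [[10.8638, 8.1296], [8.1296, 10.8638]]
  r_p     = [8.1296, 8.0148]
Written out:
  10.8638 phi_1 + 8.1296 phi_2 = 8.1296
  8.1296 phi_1 + 10.8638 phi_2 = 8.0148
Solve by Cramer's rule:
  det = gamma(0)^2 - gamma(1)^2 = (10.8638)^2 - (8.1296)^2 = 118.02215044 - 66.09039616 = 51.93175428
  phi_hat_1 = [gamma(1) gamma(0) - gamma(1) gamma(2)] / det = [(8.1296)(10.8638) - (8.1296)(8.0148)] / 51.93175428 = 23.1612304 / 51.93175428 = 0.446
  phi_hat_2 = [gamma(0) gamma(2) - gamma(1)^2] / det = [(10.8638)(8.0148) - (8.1296)^2] / 51.93175428 = 20.98078808 / 51.93175428 = 0.404
So phi_hat = [0.4460, 0.4040].
Therefore phi_hat_2 = 0.4040.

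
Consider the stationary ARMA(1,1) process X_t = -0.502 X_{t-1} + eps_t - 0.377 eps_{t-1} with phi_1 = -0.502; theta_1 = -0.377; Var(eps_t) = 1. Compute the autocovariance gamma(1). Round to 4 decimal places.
\gamma(1) = -1.3975

Multiply the model equation by X_{t-k} and take expectations. With theta_0 = psi_0 = 1 and psi_j the MA(infinity) weights, this gives
  gamma(k) - sum_i phi_i gamma(k-i) = c_k,
  c_k = sigma^2 * sum_{j=k..q} theta_j psi_{j-k}   (c_k = 0 for k > q),
using gamma(-m) = gamma(m).
psi-weights needed (psi_j = theta_j + sum_i phi_i psi_{j-i}):
  psi_1 = theta_1 + phi_1 = -0.377 + (-0.502) = -0.879
Right-hand sides:
  c_0 = sigma^2 (1 + theta_1 psi_1) = 1 * (1 + (-0.377)(-0.879)) = 1 * 1.331383 = 1.331383
  c_1 = sigma^2 theta_1 = 1 * (-0.377) = -0.377
  c_2 = 0
Equations for k = 0 and k = 1 (AR order 1):
  gamma(0) = phi_1 gamma(1) + c_0
  gamma(1) = phi_1 gamma(0) + c_1
Substituting the second into the first: gamma(0) (1 - phi_1^2) = c_0 + phi_1 c_1, so
  gamma(0) = (c_0 + phi_1 c_1) / (1 - phi_1^2) = (1.331383 + (-0.502)(-0.377)) / (1 - (-0.502)^2) = 1.520637 / 0.747996 = 2.032948.
  gamma(1) = phi_1 gamma(0) + c_1 = (-0.502)(2.032948) + (-0.377) = -1.39754.
Therefore gamma(1) = -1.3975 (to 4 decimal places).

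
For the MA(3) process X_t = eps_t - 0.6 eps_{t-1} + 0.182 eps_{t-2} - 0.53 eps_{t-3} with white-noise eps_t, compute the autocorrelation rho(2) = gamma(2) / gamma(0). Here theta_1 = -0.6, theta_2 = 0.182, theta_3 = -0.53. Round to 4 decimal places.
\rho(2) = 0.2987

For an MA(q) process with theta_0 = 1, the autocovariance is
  gamma(k) = sigma^2 * sum_{i=0..q-k} theta_i * theta_{i+k},
and rho(k) = gamma(k) / gamma(0). Sigma^2 cancels.
  numerator   = (1)*(0.182) + (-0.6)*(-0.53) = 0.5.
  denominator = (1)^2 + (-0.6)^2 + (0.182)^2 + (-0.53)^2 = 1.674024.
  rho(2) = 0.5 / 1.674024 = 0.2987.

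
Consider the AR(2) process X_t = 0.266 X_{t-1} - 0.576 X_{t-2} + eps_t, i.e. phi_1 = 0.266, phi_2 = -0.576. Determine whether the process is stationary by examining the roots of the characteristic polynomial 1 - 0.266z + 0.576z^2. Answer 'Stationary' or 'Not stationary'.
\text{Stationary}

The AR(p) characteristic polynomial is P(z) = 1 - 0.266z + 0.576z^2.
Stationarity requires all roots to lie outside the unit circle, i.e. |z| > 1 for every root.
Set 1 + (-0.266) z + (0.576) z^2 = 0, i.e. a z^2 + b z + c = 0 with a = 0.576, b = -0.266, c = 1.
Discriminant D = b^2 - 4ac = (-0.266)^2 - 4*(0.576)*1 = 0.070756 - (2.304) = -2.233244.
D < 0, so the roots are the complex-conjugate pair z = (-b +/- i sqrt(-D)) / (2a) = 0.2309 +/- 1.2972i.
For a conjugate pair |z|^2 = z * conj(z) = (product of roots) = c/a = 1/(0.576) = 1.736111, so |z| = sqrt(1.736111) = 1.3176 for both roots.
Moduli of all roots: 1.3176, 1.3176.
All moduli strictly greater than 1? Yes.
Verdict: Stationary.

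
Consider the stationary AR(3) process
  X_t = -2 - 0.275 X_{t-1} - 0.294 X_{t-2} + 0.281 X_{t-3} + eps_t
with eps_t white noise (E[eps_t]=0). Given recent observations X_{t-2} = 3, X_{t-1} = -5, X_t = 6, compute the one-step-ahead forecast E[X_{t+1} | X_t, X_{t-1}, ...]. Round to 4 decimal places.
E[X_{t+1} \mid \mathcal F_t] = -1.3370

For an AR(p) model X_t = c + sum_i phi_i X_{t-i} + eps_t, the
one-step-ahead conditional mean is
  E[X_{t+1} | X_t, ...] = c + sum_i phi_i X_{t+1-i}.
Substitute known values:
  E[X_{t+1} | ...] = -2 + (-0.275) * (6) + (-0.294) * (-5) + (0.281) * (3)
                   = -1.3370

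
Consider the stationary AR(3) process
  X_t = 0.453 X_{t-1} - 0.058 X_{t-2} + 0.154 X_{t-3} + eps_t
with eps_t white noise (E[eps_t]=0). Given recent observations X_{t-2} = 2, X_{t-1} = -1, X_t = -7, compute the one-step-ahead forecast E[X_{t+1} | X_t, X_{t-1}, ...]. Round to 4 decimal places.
E[X_{t+1} \mid \mathcal F_t] = -2.8050

For an AR(p) model X_t = c + sum_i phi_i X_{t-i} + eps_t, the
one-step-ahead conditional mean is
  E[X_{t+1} | X_t, ...] = c + sum_i phi_i X_{t+1-i}.
Substitute known values:
  E[X_{t+1} | ...] = (0.453) * (-7) + (-0.058) * (-1) + (0.154) * (2)
                   = -2.8050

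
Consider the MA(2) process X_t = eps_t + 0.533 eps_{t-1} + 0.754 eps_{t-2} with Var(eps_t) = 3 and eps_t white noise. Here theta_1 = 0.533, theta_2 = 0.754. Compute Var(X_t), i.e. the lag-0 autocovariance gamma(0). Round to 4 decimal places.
\gamma(0) = 5.5578

For an MA(q) process X_t = eps_t + sum_i theta_i eps_{t-i} with
Var(eps_t) = sigma^2, the variance is
  gamma(0) = sigma^2 * (1 + sum_i theta_i^2).
  sum_i theta_i^2 = (0.533)^2 + (0.754)^2 = 0.284089 + 0.568516 = 0.852605.
  gamma(0) = 3 * (1 + 0.852605) = 3 * 1.852605 = 5.557815, which rounds to 5.5578.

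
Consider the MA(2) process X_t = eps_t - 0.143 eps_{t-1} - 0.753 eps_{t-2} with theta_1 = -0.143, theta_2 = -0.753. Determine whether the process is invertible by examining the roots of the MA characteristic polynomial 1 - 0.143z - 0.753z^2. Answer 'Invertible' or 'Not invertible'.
\text{Invertible}

The MA(q) characteristic polynomial is P(z) = 1 - 0.143z - 0.753z^2.
Invertibility requires all roots to lie outside the unit circle, i.e. |z| > 1 for every root.
Set 1 + (-0.143) z + (-0.753) z^2 = 0, i.e. a z^2 + b z + c = 0 with a = -0.753, b = -0.143, c = 1.
Discriminant D = b^2 - 4ac = (-0.143)^2 - 4*(-0.753)*1 = 0.020449 - (-3.012) = 3.032449.
D >= 0, so the roots are real: z = (-b +/- sqrt(D)) / (2a) = (0.143 +/- 1.741393) / (-1.506).
  z_1 = (0.143 + 1.741393) / (-1.506) = -1.2513,   |z_1| = 1.2513.
  z_2 = (0.143 - 1.741393) / (-1.506) = 1.0613,   |z_2| = 1.0613.
Moduli of all roots: 1.2513, 1.0613.
All moduli strictly greater than 1? Yes.
Verdict: Invertible.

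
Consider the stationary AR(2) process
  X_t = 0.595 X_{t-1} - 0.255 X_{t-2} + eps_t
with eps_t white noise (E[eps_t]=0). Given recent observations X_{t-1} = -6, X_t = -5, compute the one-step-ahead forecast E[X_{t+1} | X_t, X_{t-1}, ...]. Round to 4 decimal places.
E[X_{t+1} \mid \mathcal F_t] = -1.4450

For an AR(p) model X_t = c + sum_i phi_i X_{t-i} + eps_t, the
one-step-ahead conditional mean is
  E[X_{t+1} | X_t, ...] = c + sum_i phi_i X_{t+1-i}.
Substitute known values:
  E[X_{t+1} | ...] = (0.595) * (-5) + (-0.255) * (-6)
                   = -1.4450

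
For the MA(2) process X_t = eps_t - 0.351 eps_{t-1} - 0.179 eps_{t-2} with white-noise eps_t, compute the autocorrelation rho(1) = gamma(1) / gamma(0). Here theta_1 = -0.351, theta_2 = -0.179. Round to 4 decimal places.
\rho(1) = -0.2494

For an MA(q) process with theta_0 = 1, the autocovariance is
  gamma(k) = sigma^2 * sum_{i=0..q-k} theta_i * theta_{i+k},
and rho(k) = gamma(k) / gamma(0). Sigma^2 cancels.
  numerator   = (1)*(-0.351) + (-0.351)*(-0.179) = -0.288171.
  denominator = (1)^2 + (-0.351)^2 + (-0.179)^2 = 1.155242.
  rho(1) = -0.288171 / 1.155242 = -0.2494.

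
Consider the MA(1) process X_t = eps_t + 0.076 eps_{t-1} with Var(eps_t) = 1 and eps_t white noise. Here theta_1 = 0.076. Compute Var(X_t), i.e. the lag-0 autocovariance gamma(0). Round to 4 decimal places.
\gamma(0) = 1.0058

For an MA(q) process X_t = eps_t + sum_i theta_i eps_{t-i} with
Var(eps_t) = sigma^2, the variance is
  gamma(0) = sigma^2 * (1 + sum_i theta_i^2).
  sum_i theta_i^2 = (0.076)^2 = 0.005776.
  gamma(0) = 1 * (1 + 0.005776) = 1 * 1.005776 = 1.005776, which rounds to 1.0058.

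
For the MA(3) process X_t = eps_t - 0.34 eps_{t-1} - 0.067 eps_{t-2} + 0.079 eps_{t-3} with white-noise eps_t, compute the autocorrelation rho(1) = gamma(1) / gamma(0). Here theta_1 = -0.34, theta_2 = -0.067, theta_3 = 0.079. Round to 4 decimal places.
\rho(1) = -0.2863

For an MA(q) process with theta_0 = 1, the autocovariance is
  gamma(k) = sigma^2 * sum_{i=0..q-k} theta_i * theta_{i+k},
and rho(k) = gamma(k) / gamma(0). Sigma^2 cancels.
  numerator   = (1)*(-0.34) + (-0.34)*(-0.067) + (-0.067)*(0.079) = -0.322513.
  denominator = (1)^2 + (-0.34)^2 + (-0.067)^2 + (0.079)^2 = 1.12633.
  rho(1) = -0.322513 / 1.12633 = -0.2863.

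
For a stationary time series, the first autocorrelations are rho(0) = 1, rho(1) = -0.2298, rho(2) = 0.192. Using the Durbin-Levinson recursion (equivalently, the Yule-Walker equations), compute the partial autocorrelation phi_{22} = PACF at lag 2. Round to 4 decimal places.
\phi_{22} = 0.1470

The PACF at lag k is phi_{kk}, the last component of the solution
to the Yule-Walker system G_k phi = r_k where
  (G_k)_{ij} = rho(|i - j|), (r_k)_i = rho(i), i,j = 1..k.
Equivalently, Durbin-Levinson gives phi_{kk} iteratively:
  phi_{11} = rho(1)
  phi_{kk} = [rho(k) - sum_{j=1..k-1} phi_{k-1,j} rho(k-j)]
            / [1 - sum_{j=1..k-1} phi_{k-1,j} rho(j)],
  phi_{k,j} = phi_{k-1,j} - phi_{kk} phi_{k-1,k-j},  j = 1..k-1.
Step k = 1:
  phi_11 = rho(1) = -0.2298.
Step k = 2:
  phi_22 = [rho(2) - phi_11 rho(1)] / [1 - phi_11 rho(1)] = [0.192 - (-0.2298)(-0.2298)] / [1 - (-0.2298)(-0.2298)]
         = 0.13919196 / 0.94719196 = 0.147.
Therefore phi_{22} = 0.1470.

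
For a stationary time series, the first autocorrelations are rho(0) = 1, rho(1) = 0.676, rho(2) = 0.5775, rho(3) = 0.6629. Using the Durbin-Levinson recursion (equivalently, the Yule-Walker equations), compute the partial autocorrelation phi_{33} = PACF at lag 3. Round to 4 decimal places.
\phi_{33} = 0.4051

The PACF at lag k is phi_{kk}, the last component of the solution
to the Yule-Walker system G_k phi = r_k where
  (G_k)_{ij} = rho(|i - j|), (r_k)_i = rho(i), i,j = 1..k.
Equivalently, Durbin-Levinson gives phi_{kk} iteratively:
  phi_{11} = rho(1)
  phi_{kk} = [rho(k) - sum_{j=1..k-1} phi_{k-1,j} rho(k-j)]
            / [1 - sum_{j=1..k-1} phi_{k-1,j} rho(j)],
  phi_{k,j} = phi_{k-1,j} - phi_{kk} phi_{k-1,k-j},  j = 1..k-1.
Step k = 1:
  phi_11 = rho(1) = 0.676.
Step k = 2:
  phi_22 = [rho(2) - phi_11 rho(1)] / [1 - phi_11 rho(1)] = [0.5775 - (0.676)(0.676)] / [1 - (0.676)(0.676)]
         = 0.120524 / 0.543024 = 0.22195.
  Update: phi_21 = phi_11 - phi_22 phi_11 = 0.676 - (0.22195)(0.676) = 0.525962.
Step k = 3:
  phi_33 = [rho(3) - phi_21 rho(2) - phi_22 rho(1)] / [1 - phi_21 rho(1) - phi_22 rho(2)]
    numerator   = 0.6629 - (0.525962)(0.5775) - (0.22195)(0.676) = 0.20911895
    denominator = 1 - (0.525962)(0.676) - (0.22195)(0.5775) = 0.51627374
  phi_33 = 0.20911895 / 0.51627374 = 0.4051.
Therefore phi_{33} = 0.4051.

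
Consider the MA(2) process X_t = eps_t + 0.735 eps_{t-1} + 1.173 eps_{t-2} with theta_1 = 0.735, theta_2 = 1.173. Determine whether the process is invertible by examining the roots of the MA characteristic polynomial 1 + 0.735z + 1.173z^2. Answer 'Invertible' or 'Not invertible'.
\text{Not invertible}

The MA(q) characteristic polynomial is P(z) = 1 + 0.735z + 1.173z^2.
Invertibility requires all roots to lie outside the unit circle, i.e. |z| > 1 for every root.
Set 1 + (0.735) z + (1.173) z^2 = 0, i.e. a z^2 + b z + c = 0 with a = 1.173, b = 0.735, c = 1.
Discriminant D = b^2 - 4ac = (0.735)^2 - 4*(1.173)*1 = 0.540225 - (4.692) = -4.151775.
D < 0, so the roots are the complex-conjugate pair z = (-b +/- i sqrt(-D)) / (2a) = -0.3133 +/- 0.8685i.
For a conjugate pair |z|^2 = z * conj(z) = (product of roots) = c/a = 1/(1.173) = 0.852515, so |z| = sqrt(0.852515) = 0.9233 for both roots.
Moduli of all roots: 0.9233, 0.9233.
All moduli strictly greater than 1? No.
Verdict: Not invertible.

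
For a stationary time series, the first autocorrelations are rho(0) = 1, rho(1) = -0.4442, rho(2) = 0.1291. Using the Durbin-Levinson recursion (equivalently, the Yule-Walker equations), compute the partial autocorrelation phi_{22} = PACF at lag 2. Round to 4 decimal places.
\phi_{22} = -0.0850

The PACF at lag k is phi_{kk}, the last component of the solution
to the Yule-Walker system G_k phi = r_k where
  (G_k)_{ij} = rho(|i - j|), (r_k)_i = rho(i), i,j = 1..k.
Equivalently, Durbin-Levinson gives phi_{kk} iteratively:
  phi_{11} = rho(1)
  phi_{kk} = [rho(k) - sum_{j=1..k-1} phi_{k-1,j} rho(k-j)]
            / [1 - sum_{j=1..k-1} phi_{k-1,j} rho(j)],
  phi_{k,j} = phi_{k-1,j} - phi_{kk} phi_{k-1,k-j},  j = 1..k-1.
Step k = 1:
  phi_11 = rho(1) = -0.4442.
Step k = 2:
  phi_22 = [rho(2) - phi_11 rho(1)] / [1 - phi_11 rho(1)] = [0.1291 - (-0.4442)(-0.4442)] / [1 - (-0.4442)(-0.4442)]
         = -0.06821364 / 0.80268636 = -0.085.
Therefore phi_{22} = -0.0850.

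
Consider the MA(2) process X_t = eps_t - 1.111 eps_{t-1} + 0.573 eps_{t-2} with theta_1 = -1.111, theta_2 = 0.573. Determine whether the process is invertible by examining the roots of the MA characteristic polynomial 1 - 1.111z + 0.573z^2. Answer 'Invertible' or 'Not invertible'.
\text{Invertible}

The MA(q) characteristic polynomial is P(z) = 1 - 1.111z + 0.573z^2.
Invertibility requires all roots to lie outside the unit circle, i.e. |z| > 1 for every root.
Set 1 + (-1.111) z + (0.573) z^2 = 0, i.e. a z^2 + b z + c = 0 with a = 0.573, b = -1.111, c = 1.
Discriminant D = b^2 - 4ac = (-1.111)^2 - 4*(0.573)*1 = 1.234321 - (2.292) = -1.057679.
D < 0, so the roots are the complex-conjugate pair z = (-b +/- i sqrt(-D)) / (2a) = 0.9695 +/- 0.8974i.
For a conjugate pair |z|^2 = z * conj(z) = (product of roots) = c/a = 1/(0.573) = 1.745201, so |z| = sqrt(1.745201) = 1.3211 for both roots.
Moduli of all roots: 1.3211, 1.3211.
All moduli strictly greater than 1? Yes.
Verdict: Invertible.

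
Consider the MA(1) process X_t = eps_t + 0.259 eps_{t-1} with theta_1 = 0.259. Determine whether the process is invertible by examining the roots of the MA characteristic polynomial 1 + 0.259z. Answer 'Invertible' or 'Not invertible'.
\text{Invertible}

The MA(q) characteristic polynomial is P(z) = 1 + 0.259z.
Invertibility requires all roots to lie outside the unit circle, i.e. |z| > 1 for every root.
This is linear in z: 1 + (0.259) z = 0  =>  z = -1/(0.259) = -3.861004,  |z| = 3.861004.
Moduli of all roots: 3.8610.
All moduli strictly greater than 1? Yes.
Verdict: Invertible.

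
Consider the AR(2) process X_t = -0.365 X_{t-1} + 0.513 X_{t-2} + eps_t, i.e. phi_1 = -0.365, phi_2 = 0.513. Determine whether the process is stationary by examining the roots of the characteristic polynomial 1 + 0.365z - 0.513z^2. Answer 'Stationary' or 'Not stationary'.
\text{Stationary}

The AR(p) characteristic polynomial is P(z) = 1 + 0.365z - 0.513z^2.
Stationarity requires all roots to lie outside the unit circle, i.e. |z| > 1 for every root.
Set 1 + (0.365) z + (-0.513) z^2 = 0, i.e. a z^2 + b z + c = 0 with a = -0.513, b = 0.365, c = 1.
Discriminant D = b^2 - 4ac = (0.365)^2 - 4*(-0.513)*1 = 0.133225 - (-2.052) = 2.185225.
D >= 0, so the roots are real: z = (-b +/- sqrt(D)) / (2a) = (-0.365 +/- 1.478251) / (-1.026).
  z_1 = (-0.365 + 1.478251) / (-1.026) = -1.085,   |z_1| = 1.085.
  z_2 = (-0.365 - 1.478251) / (-1.026) = 1.7965,   |z_2| = 1.7965.
Moduli of all roots: 1.0850, 1.7965.
All moduli strictly greater than 1? Yes.
Verdict: Stationary.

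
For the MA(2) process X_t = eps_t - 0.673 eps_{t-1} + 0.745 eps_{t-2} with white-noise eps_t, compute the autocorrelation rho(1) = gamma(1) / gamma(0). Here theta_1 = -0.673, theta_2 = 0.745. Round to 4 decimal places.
\rho(1) = -0.5849

For an MA(q) process with theta_0 = 1, the autocovariance is
  gamma(k) = sigma^2 * sum_{i=0..q-k} theta_i * theta_{i+k},
and rho(k) = gamma(k) / gamma(0). Sigma^2 cancels.
  numerator   = (1)*(-0.673) + (-0.673)*(0.745) = -1.174385.
  denominator = (1)^2 + (-0.673)^2 + (0.745)^2 = 2.007954.
  rho(1) = -1.174385 / 2.007954 = -0.5849.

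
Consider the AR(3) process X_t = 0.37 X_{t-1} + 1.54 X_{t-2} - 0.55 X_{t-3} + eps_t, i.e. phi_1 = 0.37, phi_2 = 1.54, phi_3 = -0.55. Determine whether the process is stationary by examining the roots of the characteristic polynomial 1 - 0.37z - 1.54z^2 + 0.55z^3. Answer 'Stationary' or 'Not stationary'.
\text{Not stationary}

The AR(p) characteristic polynomial is P(z) = 1 - 0.37z - 1.54z^2 + 0.55z^3.
Stationarity requires all roots to lie outside the unit circle, i.e. |z| > 1 for every root.
Degree 3: look for a simple real root z0 first, then factor out (1 - z/z0) and solve the remaining quadratic.
Testing z0 = 0.8: P(0.8) = 1 + (-0.37)(0.8) + (-1.54)(0.8)^2 + (0.55)(0.8)^3
  = 1 + (-0.296) + (-0.9856) + (0.2816) = 0.  So z_0 = 0.8 is a root, |z_0| = 0.8.
Divide out the factor (1 - 1.25 z) = (1 - z/z0) (since 1/z0 = 1.25):
  P(z) = (1 - 1.25 z)(1 + (0.88) z + (-0.44) z^2)
  [check: z-coef 0.88 - (1.25) = -0.37; z^2-coef -0.44 - (1.25)(0.88) = -1.54; z^3-coef -(1.25)(-0.44) = 0.55.]
Remaining roots from the quadratic factor 1 + (0.88) z + (-0.44) z^2:
  Set 1 + (0.88) z + (-0.44) z^2 = 0, i.e. a z^2 + b z + c = 0 with a = -0.44, b = 0.88, c = 1.
  Discriminant D = b^2 - 4ac = (0.88)^2 - 4*(-0.44)*1 = 0.7744 - (-1.76) = 2.5344.
  D >= 0, so the roots are real: z = (-b +/- sqrt(D)) / (2a) = (-0.88 +/- 1.59198) / (-0.88).
    z_1 = (-0.88 + 1.59198) / (-0.88) = -0.8091,   |z_1| = 0.8091.
    z_2 = (-0.88 - 1.59198) / (-0.88) = 2.8091,   |z_2| = 2.8091.
Moduli of all roots: 0.8000, 0.8091, 2.8091.
All moduli strictly greater than 1? No.
Verdict: Not stationary.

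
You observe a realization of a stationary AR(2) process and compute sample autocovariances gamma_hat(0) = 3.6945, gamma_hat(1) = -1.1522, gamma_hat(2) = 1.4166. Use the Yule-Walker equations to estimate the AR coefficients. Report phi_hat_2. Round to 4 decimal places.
\hat\phi_{2} = 0.3170

The Yule-Walker equations for an AR(p) process read, in matrix form,
  Gamma_p phi = r_p,   with   (Gamma_p)_{ij} = gamma(|i - j|),
                       (r_p)_i = gamma(i),   i,j = 1..p.
Substitute the sample gammas (Toeplitz matrix and right-hand side of size 2):
  Gamma_p = [[3.6945, -1.1522], [-1.1522, 3.6945]]
  r_p     = [-1.1522, 1.4166]
Written out:
  3.6945 phi_1 - 1.1522 phi_2 = -1.1522
  -1.1522 phi_1 + 3.6945 phi_2 = 1.4166
Solve by Cramer's rule:
  det = gamma(0)^2 - gamma(1)^2 = (3.6945)^2 - (-1.1522)^2 = 13.64933025 - 1.32756484 = 12.32176541
  phi_hat_1 = [gamma(1) gamma(0) - gamma(1) gamma(2)] / det = [(-1.1522)(3.6945) - (-1.1522)(1.4166)] / 12.32176541 = -2.62459638 / 12.32176541 = -0.213
  phi_hat_2 = [gamma(0) gamma(2) - gamma(1)^2] / det = [(3.6945)(1.4166) - (-1.1522)^2] / 12.32176541 = 3.90606386 / 12.32176541 = 0.317
So phi_hat = [-0.2130, 0.3170].
Therefore phi_hat_2 = 0.3170.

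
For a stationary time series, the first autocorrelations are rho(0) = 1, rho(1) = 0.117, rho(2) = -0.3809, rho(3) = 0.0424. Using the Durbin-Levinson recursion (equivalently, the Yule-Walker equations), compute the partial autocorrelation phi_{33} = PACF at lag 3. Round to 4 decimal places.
\phi_{33} = 0.1830

The PACF at lag k is phi_{kk}, the last component of the solution
to the Yule-Walker system G_k phi = r_k where
  (G_k)_{ij} = rho(|i - j|), (r_k)_i = rho(i), i,j = 1..k.
Equivalently, Durbin-Levinson gives phi_{kk} iteratively:
  phi_{11} = rho(1)
  phi_{kk} = [rho(k) - sum_{j=1..k-1} phi_{k-1,j} rho(k-j)]
            / [1 - sum_{j=1..k-1} phi_{k-1,j} rho(j)],
  phi_{k,j} = phi_{k-1,j} - phi_{kk} phi_{k-1,k-j},  j = 1..k-1.
Step k = 1:
  phi_11 = rho(1) = 0.117.
Step k = 2:
  phi_22 = [rho(2) - phi_11 rho(1)] / [1 - phi_11 rho(1)] = [-0.3809 - (0.117)(0.117)] / [1 - (0.117)(0.117)]
         = -0.394589 / 0.986311 = -0.400065.
  Update: phi_21 = phi_11 - phi_22 phi_11 = 0.117 - (-0.400065)(0.117) = 0.163808.
Step k = 3:
  phi_33 = [rho(3) - phi_21 rho(2) - phi_22 rho(1)] / [1 - phi_21 rho(1) - phi_22 rho(2)]
    numerator   = 0.0424 - (0.163808)(-0.3809) - (-0.400065)(0.117) = 0.151602
    denominator = 1 - (0.163808)(0.117) - (-0.400065)(-0.3809) = 0.82844956
  phi_33 = 0.151602 / 0.82844956 = 0.183.
Therefore phi_{33} = 0.1830.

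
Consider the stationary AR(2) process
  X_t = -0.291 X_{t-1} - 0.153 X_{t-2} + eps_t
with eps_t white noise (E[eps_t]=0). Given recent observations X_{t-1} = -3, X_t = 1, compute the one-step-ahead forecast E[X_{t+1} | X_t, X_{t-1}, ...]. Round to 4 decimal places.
E[X_{t+1} \mid \mathcal F_t] = 0.1680

For an AR(p) model X_t = c + sum_i phi_i X_{t-i} + eps_t, the
one-step-ahead conditional mean is
  E[X_{t+1} | X_t, ...] = c + sum_i phi_i X_{t+1-i}.
Substitute known values:
  E[X_{t+1} | ...] = (-0.291) * (1) + (-0.153) * (-3)
                   = 0.1680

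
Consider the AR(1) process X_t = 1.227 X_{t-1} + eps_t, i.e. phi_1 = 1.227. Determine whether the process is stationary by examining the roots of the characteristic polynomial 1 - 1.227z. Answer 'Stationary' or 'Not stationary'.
\text{Not stationary}

The AR(p) characteristic polynomial is P(z) = 1 - 1.227z.
Stationarity requires all roots to lie outside the unit circle, i.e. |z| > 1 for every root.
This is linear in z: 1 + (-1.227) z = 0  =>  z = -1/(-1.227) = 0.814996,  |z| = 0.814996.
Moduli of all roots: 0.8150.
All moduli strictly greater than 1? No.
Verdict: Not stationary.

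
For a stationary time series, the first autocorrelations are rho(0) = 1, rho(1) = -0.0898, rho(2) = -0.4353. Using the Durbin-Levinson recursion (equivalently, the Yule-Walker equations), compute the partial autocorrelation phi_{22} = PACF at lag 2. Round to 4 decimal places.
\phi_{22} = -0.4470

The PACF at lag k is phi_{kk}, the last component of the solution
to the Yule-Walker system G_k phi = r_k where
  (G_k)_{ij} = rho(|i - j|), (r_k)_i = rho(i), i,j = 1..k.
Equivalently, Durbin-Levinson gives phi_{kk} iteratively:
  phi_{11} = rho(1)
  phi_{kk} = [rho(k) - sum_{j=1..k-1} phi_{k-1,j} rho(k-j)]
            / [1 - sum_{j=1..k-1} phi_{k-1,j} rho(j)],
  phi_{k,j} = phi_{k-1,j} - phi_{kk} phi_{k-1,k-j},  j = 1..k-1.
Step k = 1:
  phi_11 = rho(1) = -0.0898.
Step k = 2:
  phi_22 = [rho(2) - phi_11 rho(1)] / [1 - phi_11 rho(1)] = [-0.4353 - (-0.0898)(-0.0898)] / [1 - (-0.0898)(-0.0898)]
         = -0.44336404 / 0.99193596 = -0.447.
Therefore phi_{22} = -0.4470.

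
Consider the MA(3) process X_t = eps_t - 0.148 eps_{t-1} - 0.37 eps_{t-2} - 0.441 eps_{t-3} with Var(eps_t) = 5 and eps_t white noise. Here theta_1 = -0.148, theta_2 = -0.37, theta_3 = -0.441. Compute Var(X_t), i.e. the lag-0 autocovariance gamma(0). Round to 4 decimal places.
\gamma(0) = 6.7664

For an MA(q) process X_t = eps_t + sum_i theta_i eps_{t-i} with
Var(eps_t) = sigma^2, the variance is
  gamma(0) = sigma^2 * (1 + sum_i theta_i^2).
  sum_i theta_i^2 = (-0.148)^2 + (-0.37)^2 + (-0.441)^2 = 0.021904 + 0.1369 + 0.194481 = 0.353285.
  gamma(0) = 5 * (1 + 0.353285) = 5 * 1.353285 = 6.766425, which rounds to 6.7664.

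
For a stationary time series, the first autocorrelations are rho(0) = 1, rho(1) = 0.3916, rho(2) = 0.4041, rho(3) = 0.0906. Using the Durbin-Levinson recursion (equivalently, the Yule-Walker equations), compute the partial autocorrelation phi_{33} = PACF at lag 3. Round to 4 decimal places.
\phi_{33} = -0.1771

The PACF at lag k is phi_{kk}, the last component of the solution
to the Yule-Walker system G_k phi = r_k where
  (G_k)_{ij} = rho(|i - j|), (r_k)_i = rho(i), i,j = 1..k.
Equivalently, Durbin-Levinson gives phi_{kk} iteratively:
  phi_{11} = rho(1)
  phi_{kk} = [rho(k) - sum_{j=1..k-1} phi_{k-1,j} rho(k-j)]
            / [1 - sum_{j=1..k-1} phi_{k-1,j} rho(j)],
  phi_{k,j} = phi_{k-1,j} - phi_{kk} phi_{k-1,k-j},  j = 1..k-1.
Step k = 1:
  phi_11 = rho(1) = 0.3916.
Step k = 2:
  phi_22 = [rho(2) - phi_11 rho(1)] / [1 - phi_11 rho(1)] = [0.4041 - (0.3916)(0.3916)] / [1 - (0.3916)(0.3916)]
         = 0.25074944 / 0.84664944 = 0.296167.
  Update: phi_21 = phi_11 - phi_22 phi_11 = 0.3916 - (0.296167)(0.3916) = 0.275621.
Step k = 3:
  phi_33 = [rho(3) - phi_21 rho(2) - phi_22 rho(1)] / [1 - phi_21 rho(1) - phi_22 rho(2)]
    numerator   = 0.0906 - (0.275621)(0.4041) - (0.296167)(0.3916) = -0.13675739
    denominator = 1 - (0.275621)(0.3916) - (0.296167)(0.4041) = 0.77238579
  phi_33 = -0.13675739 / 0.77238579 = -0.1771.
Therefore phi_{33} = -0.1771.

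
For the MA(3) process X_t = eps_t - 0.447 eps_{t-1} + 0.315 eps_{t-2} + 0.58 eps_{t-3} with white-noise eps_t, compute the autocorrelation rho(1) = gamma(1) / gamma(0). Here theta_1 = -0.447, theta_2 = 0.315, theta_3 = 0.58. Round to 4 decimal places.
\rho(1) = -0.2477

For an MA(q) process with theta_0 = 1, the autocovariance is
  gamma(k) = sigma^2 * sum_{i=0..q-k} theta_i * theta_{i+k},
and rho(k) = gamma(k) / gamma(0). Sigma^2 cancels.
  numerator   = (1)*(-0.447) + (-0.447)*(0.315) + (0.315)*(0.58) = -0.405105.
  denominator = (1)^2 + (-0.447)^2 + (0.315)^2 + (0.58)^2 = 1.635434.
  rho(1) = -0.405105 / 1.635434 = -0.2477.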